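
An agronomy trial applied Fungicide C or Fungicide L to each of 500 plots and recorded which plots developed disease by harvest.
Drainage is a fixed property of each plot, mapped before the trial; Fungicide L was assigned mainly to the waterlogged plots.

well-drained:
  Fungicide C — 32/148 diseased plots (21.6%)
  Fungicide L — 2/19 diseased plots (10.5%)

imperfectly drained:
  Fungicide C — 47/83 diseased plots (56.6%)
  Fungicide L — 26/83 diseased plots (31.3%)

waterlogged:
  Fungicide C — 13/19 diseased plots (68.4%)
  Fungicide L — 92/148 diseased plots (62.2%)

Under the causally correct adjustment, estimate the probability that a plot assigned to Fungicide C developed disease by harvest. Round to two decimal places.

Here field drainage is a common cause — it drives both which fungicide a case falls under and the outcome. The crude comparison mixes populations; the stratum-specific rates are the causally relevant ones.
Standardising Fungicide C to the population field drainage mix: 0.334·32/148 + 0.332·47/83 + 0.334·13/19 = 0.489.

0.49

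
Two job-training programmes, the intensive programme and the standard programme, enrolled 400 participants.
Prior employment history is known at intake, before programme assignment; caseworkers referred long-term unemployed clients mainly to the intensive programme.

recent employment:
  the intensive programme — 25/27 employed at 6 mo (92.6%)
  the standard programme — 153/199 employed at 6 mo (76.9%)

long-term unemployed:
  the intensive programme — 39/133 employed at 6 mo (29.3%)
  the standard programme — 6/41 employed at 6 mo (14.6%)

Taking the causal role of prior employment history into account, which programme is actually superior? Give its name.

the intensive programme is higher inside every prior employment history stratum but the standard programme is higher in aggregate. Whether to stratify depends on how prior employment history relates to the programme.
Prior employment history differs across programmes for reasons unrelated to any effect of the programme itself, and it separately predicts the outcome — a classic confounder. We must compare within prior employment history levels.
Within each level — recent employment: 92.6% vs 76.9%; long-term unemployed: 29.3% vs 14.6% — the intensive programme is higher every time.

the intensive programme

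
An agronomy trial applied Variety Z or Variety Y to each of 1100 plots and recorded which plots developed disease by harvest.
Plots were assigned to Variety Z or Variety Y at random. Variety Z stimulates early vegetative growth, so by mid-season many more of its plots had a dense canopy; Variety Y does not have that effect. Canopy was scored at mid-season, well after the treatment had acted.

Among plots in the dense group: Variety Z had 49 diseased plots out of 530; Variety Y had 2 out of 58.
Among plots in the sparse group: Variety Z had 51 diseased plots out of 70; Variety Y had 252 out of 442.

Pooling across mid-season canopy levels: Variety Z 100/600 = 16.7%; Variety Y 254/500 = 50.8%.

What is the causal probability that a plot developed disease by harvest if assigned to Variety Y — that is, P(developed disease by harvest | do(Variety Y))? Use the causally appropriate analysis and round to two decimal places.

0.51

Variety Y is lower inside every mid-season canopy stratum but Variety Z is lower in aggregate. Whether to stratify depends on how mid-season canopy relates to the variety.
Mid-season canopy is downstream of the variety. One should not condition on a consequence of treatment, so the overall rates are the right comparison.
So P(outcome | do(Variety Y)) is just the pooled rate for Variety Y: 254/500 = 0.508.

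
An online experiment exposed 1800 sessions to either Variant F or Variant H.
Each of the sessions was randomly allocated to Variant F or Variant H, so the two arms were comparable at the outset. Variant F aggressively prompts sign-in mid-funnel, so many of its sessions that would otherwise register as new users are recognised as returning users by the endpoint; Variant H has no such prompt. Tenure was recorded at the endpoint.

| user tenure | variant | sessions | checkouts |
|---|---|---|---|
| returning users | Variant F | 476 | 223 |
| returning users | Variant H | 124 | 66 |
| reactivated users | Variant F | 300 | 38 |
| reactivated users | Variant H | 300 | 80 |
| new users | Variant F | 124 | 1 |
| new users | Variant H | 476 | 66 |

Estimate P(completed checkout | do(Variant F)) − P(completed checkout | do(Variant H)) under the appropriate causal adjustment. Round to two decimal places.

+0.06

The user tenure-specific comparison favours Variant H throughout, but the pooled figures favour Variant F. The question is whether to condition on user tenure.
User tenure is recorded after the variant and is itself shifted by it — it sits on the causal path from variant to outcome. Conditioning on a mediator would strip out part of the effect we want; the pooled comparison gives the total causal effect.
The causal difference is the pooled difference: 0.291 − 0.236 = +0.056.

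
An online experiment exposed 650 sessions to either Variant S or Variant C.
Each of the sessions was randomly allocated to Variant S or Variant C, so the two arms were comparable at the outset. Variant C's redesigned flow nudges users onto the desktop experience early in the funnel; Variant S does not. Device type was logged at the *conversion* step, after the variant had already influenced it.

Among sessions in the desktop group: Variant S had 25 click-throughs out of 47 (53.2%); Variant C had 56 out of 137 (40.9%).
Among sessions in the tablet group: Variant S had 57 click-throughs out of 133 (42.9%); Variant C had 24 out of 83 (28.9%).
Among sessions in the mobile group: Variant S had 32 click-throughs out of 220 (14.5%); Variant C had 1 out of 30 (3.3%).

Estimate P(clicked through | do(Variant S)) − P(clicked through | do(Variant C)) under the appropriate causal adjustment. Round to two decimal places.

-0.04

Because the variant influences device type, device type is a post-treatment mediator, not a confounder. Stratifying on it would bias the estimate; the causal effect is the crude pooled difference.
The causal difference is the pooled difference: 0.285 − 0.324 = -0.039.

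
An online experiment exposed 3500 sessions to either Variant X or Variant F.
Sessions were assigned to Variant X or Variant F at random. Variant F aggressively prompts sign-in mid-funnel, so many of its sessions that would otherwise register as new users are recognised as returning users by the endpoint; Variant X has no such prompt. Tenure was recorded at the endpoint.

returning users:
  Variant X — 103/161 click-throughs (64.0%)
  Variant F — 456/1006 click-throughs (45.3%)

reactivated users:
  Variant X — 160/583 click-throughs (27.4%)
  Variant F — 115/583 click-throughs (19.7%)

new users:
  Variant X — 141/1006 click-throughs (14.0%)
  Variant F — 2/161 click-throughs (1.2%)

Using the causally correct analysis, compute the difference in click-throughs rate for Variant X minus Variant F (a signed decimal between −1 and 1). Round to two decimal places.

Variant X is higher inside every user tenure stratum but Variant F is higher in aggregate. Whether to stratify depends on how user tenure relates to the variant.
User tenure lies on the pathway variant → user tenure → outcome, so adjusting for it blocks the indirect effect. For the total causal effect of variant, use the unadjusted pooled rates.
The causal difference is the pooled difference: 0.231 − 0.327 = -0.097.

-0.10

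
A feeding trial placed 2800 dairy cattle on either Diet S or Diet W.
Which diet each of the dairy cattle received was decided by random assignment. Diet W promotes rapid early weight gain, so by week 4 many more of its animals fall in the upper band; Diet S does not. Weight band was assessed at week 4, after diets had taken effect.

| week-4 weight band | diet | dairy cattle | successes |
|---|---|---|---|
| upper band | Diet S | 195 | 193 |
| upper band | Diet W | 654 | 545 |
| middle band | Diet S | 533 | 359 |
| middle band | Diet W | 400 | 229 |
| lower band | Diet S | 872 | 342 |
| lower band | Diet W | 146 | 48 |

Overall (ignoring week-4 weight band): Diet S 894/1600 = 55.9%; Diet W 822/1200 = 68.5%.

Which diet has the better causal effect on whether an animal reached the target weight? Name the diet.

The stratified and pooled comparisons disagree (Diet S wins within each week-4 weight band; Diet W wins overall), so the answer turns on the causal role of week-4 weight band.
Week-4 weight band is downstream of the diet. One should not condition on a consequence of treatment, so the overall rates are the right comparison.
Pooled: Diet S 55.9% vs Diet W 68.5%; Diet W is higher overall.

Diet W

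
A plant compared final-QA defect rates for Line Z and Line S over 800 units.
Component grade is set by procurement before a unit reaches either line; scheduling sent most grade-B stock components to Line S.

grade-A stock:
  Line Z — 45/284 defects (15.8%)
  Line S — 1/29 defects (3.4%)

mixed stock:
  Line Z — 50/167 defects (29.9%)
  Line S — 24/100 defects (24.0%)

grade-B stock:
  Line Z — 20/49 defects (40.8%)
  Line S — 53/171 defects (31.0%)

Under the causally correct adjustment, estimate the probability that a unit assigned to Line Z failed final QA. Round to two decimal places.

The imbalance in component grade arose from how units were allocated, not from anything the line did; and component grade independently affects the outcome. The pooled gap is confounded — condition on component grade.
Standardising Line Z to the population component grade mix: 0.391·45/284 + 0.334·50/167 + 0.275·20/49 = 0.274.

0.27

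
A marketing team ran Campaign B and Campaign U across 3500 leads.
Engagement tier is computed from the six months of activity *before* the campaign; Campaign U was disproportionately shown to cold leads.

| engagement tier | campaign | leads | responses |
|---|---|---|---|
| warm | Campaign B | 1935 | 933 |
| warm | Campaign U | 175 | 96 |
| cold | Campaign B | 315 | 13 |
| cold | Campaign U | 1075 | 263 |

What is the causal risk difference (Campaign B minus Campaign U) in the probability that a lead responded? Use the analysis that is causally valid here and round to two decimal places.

Nothing the campaign does changes engagement tier; the imbalance is an allocation artefact. With engagement tier also predicting the outcome, the pooled figure is confounded, and the within-stratum comparison is the causal one.
Adjusting over the population distribution of engagement tier: 0.603·(0.482−0.549) + 0.397·(0.041−0.245) = -0.121.

-0.12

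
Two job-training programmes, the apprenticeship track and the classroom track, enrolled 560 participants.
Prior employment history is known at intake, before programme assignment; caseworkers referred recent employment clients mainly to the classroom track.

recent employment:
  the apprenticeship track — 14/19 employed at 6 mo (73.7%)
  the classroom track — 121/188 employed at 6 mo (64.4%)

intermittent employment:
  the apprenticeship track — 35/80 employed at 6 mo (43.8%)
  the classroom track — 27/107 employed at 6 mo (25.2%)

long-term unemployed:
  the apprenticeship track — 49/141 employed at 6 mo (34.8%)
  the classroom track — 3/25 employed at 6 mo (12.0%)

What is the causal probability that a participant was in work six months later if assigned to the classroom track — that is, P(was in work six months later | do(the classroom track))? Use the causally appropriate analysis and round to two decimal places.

0.36

The stratified and pooled comparisons disagree (the apprenticeship track wins within each prior employment history; the classroom track wins overall), so the answer turns on the causal role of prior employment history.
Prior employment history satisfies the back-door criterion: it is not a descendant of the programme, and it blocks the spurious path from programme to outcome. Adjusting for it (i.e., using the within-prior employment history rates) gives the causal effect.
Standardising the classroom track to the population prior employment history mix: 0.370·121/188 + 0.334·27/107 + 0.296·3/25 = 0.358.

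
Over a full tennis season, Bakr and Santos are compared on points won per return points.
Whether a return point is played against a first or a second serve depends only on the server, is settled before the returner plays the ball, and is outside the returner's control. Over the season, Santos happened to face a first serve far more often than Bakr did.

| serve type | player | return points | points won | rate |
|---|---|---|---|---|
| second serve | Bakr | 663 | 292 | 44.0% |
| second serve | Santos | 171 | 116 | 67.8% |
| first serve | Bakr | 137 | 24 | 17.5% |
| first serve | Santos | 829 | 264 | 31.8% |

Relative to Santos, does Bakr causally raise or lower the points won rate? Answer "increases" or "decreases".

The imbalance in serve type arose from how return points were allocated, not from anything the player did; and serve type independently affects the outcome. The pooled gap is confounded — condition on serve type.
Within each level — second serve: 44.0% vs 67.8%; first serve: 17.5% vs 31.8% — Santos is higher every time.

decreases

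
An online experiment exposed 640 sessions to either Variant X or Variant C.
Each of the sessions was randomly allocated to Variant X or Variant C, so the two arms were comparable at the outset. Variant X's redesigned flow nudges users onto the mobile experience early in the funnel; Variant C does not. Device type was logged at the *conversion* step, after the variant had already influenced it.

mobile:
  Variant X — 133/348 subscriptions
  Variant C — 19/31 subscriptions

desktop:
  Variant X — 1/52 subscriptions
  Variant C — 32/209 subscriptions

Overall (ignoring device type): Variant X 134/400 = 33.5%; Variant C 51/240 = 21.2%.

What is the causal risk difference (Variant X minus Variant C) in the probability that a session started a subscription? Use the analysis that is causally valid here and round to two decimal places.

Within every device type level Variant C has the higher rate, yet pooled Variant X does — Simpson's reversal.
Device type here is a post-treatment variable shaped by the variant; conditioning on it would introduce bias rather than remove it. The overall comparison is the causal one.
The causal difference is the pooled difference: 0.335 − 0.212 = +0.122.

+0.12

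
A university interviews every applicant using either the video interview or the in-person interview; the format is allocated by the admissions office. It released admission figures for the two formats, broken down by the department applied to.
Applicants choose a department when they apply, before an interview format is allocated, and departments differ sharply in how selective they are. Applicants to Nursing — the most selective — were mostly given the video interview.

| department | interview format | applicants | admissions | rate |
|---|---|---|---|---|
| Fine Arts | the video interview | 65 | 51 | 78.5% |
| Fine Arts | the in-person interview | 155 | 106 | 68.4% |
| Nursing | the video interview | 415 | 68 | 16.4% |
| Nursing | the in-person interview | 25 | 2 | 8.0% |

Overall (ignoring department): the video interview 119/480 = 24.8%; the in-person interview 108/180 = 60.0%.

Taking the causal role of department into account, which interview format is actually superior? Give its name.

the video interview

Within every department level the video interview has the higher rate, yet pooled the in-person interview does — Simpson's reversal.
Department differs across interview formats for reasons unrelated to any effect of the interview format itself, and it separately predicts the outcome — a classic confounder. We must compare within department levels.
Within each level — Fine Arts: 78.5% vs 68.4%; Nursing: 16.4% vs 8.0% — the video interview is higher every time.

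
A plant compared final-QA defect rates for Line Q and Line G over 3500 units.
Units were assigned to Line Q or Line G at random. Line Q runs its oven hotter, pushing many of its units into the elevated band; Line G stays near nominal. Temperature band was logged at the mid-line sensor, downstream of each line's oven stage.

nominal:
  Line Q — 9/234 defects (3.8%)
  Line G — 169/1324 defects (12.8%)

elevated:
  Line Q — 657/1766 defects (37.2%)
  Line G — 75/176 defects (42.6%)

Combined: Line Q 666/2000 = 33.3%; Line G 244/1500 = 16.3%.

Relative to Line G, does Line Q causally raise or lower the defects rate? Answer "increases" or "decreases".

increases

Within every in-process temperature band level Line Q has the lower rate, yet pooled Line G does — Simpson's reversal.
In-process temperature band here is a post-treatment variable shaped by the line; conditioning on it would introduce bias rather than remove it. The overall comparison is the causal one.
Pooled: Line Q 33.3% vs Line G 16.3%; Line G is lower overall.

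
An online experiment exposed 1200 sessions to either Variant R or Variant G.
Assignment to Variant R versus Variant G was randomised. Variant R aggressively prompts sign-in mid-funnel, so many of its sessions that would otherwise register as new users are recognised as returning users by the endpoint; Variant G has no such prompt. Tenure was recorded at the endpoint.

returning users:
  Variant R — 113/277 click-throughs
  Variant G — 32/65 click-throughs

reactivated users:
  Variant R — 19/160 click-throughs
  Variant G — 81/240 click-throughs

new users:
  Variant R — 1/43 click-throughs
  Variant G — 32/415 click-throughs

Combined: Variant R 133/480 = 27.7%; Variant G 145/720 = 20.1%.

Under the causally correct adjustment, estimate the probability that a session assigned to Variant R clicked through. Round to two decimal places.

0.28

The stratified and pooled comparisons disagree (Variant G wins within each user tenure; Variant R wins overall), so the answer turns on the causal role of user tenure.
Because the variant influences user tenure, user tenure is a post-treatment mediator, not a confounder. Stratifying on it would bias the estimate; the causal effect is the crude pooled difference.
So P(outcome | do(Variant R)) is just the pooled rate for Variant R: 133/480 = 0.277.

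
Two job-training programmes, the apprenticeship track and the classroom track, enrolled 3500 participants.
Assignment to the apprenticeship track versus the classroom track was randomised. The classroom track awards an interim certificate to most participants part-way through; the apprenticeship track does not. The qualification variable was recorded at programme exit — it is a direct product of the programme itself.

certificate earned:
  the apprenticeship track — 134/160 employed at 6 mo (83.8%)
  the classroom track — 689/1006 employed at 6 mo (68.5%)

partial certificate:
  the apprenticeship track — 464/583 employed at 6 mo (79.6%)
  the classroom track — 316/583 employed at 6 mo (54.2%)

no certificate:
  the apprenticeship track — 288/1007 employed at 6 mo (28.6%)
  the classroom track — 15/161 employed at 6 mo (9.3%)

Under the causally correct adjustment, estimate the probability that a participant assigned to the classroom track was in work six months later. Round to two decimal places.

The qualification attained during the programme-specific comparison favours the apprenticeship track throughout, but the pooled figures favour the classroom track. The question is whether to condition on qualification attained during the programme.
Qualification attained during the programme is recorded after the programme and is itself shifted by it — it sits on the causal path from programme to outcome. Conditioning on a mediator would strip out part of the effect we want; the pooled comparison gives the total causal effect.
So P(outcome | do(the classroom track)) is just the pooled rate for the classroom track: 1020/1750 = 0.583.

0.58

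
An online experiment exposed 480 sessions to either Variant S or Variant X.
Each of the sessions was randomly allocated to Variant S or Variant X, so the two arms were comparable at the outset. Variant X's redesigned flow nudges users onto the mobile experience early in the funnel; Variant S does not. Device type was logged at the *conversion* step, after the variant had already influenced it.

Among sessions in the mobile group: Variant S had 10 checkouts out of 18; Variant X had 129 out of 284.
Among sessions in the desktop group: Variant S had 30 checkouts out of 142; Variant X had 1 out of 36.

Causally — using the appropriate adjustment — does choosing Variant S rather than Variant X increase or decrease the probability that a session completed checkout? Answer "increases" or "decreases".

decreases

Device type here is a post-treatment variable shaped by the variant; conditioning on it would introduce bias rather than remove it. The overall comparison is the causal one.
Pooled: Variant S 25.0% vs Variant X 40.6%; Variant X is higher overall.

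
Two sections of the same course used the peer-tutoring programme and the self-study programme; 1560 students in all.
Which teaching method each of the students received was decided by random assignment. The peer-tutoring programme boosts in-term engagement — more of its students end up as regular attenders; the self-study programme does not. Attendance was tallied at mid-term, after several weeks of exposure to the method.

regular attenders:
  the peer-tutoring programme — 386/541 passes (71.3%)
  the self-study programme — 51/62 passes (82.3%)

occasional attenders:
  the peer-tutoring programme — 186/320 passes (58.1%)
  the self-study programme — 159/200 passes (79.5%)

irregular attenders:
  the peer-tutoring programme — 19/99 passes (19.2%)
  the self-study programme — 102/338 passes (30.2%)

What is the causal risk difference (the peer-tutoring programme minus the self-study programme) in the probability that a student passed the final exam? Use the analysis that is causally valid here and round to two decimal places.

+0.10

the self-study programme is higher inside every mid-term attendance stratum but the peer-tutoring programme is higher in aggregate. Whether to stratify depends on how mid-term attendance relates to the teaching method.
Stratifying would compare teaching methods among students the teaching methods themselves sorted into mid-term attendance groups — a form of selection on an intermediate. The unconditioned pooled rates give the total causal effect.
The causal difference is the pooled difference: 0.616 − 0.520 = +0.096.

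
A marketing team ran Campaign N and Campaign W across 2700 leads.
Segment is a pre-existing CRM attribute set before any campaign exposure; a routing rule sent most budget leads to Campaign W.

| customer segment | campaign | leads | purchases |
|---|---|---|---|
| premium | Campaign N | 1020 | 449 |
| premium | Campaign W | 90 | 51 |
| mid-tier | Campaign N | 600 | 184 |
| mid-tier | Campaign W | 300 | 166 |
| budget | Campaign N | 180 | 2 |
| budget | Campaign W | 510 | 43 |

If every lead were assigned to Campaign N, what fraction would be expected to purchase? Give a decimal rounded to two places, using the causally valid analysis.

0.29

Campaign W is higher inside every customer segment stratum but Campaign N is higher in aggregate. Whether to stratify depends on how customer segment relates to the campaign.
Here customer segment is a common cause — it drives both which campaign a case falls under and the outcome. The crude comparison mixes populations; the stratum-specific rates are the causally relevant ones.
Standardising Campaign N to the population customer segment mix: 0.411·449/1020 + 0.333·184/600 + 0.256·2/180 = 0.286.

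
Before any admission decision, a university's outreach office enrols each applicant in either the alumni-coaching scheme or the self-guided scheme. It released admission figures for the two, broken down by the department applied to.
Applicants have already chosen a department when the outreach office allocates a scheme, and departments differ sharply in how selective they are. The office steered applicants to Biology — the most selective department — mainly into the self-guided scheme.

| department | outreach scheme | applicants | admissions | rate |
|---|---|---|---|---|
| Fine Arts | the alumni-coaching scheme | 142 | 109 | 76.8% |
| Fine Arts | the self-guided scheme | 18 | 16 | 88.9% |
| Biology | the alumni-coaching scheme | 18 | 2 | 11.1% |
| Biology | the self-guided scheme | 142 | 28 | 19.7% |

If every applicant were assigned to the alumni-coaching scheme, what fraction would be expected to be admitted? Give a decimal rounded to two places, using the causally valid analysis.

0.44

Department satisfies the back-door criterion: it is not a descendant of the outreach scheme, and it blocks the spurious path from outreach scheme to outcome. Adjusting for it (i.e., using the within-department rates) gives the causal effect.
Standardising the alumni-coaching scheme to the population department mix: 0.500·109/142 + 0.500·2/18 = 0.439.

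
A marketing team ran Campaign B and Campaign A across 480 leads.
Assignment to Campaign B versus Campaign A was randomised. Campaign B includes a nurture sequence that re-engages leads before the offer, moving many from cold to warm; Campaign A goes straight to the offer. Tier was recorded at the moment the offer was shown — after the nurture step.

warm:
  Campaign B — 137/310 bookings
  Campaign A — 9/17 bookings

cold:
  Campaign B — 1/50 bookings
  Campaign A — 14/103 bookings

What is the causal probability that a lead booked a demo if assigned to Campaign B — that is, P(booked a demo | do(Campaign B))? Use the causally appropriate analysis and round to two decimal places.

0.38

Engagement tier is downstream of the campaign. One should not condition on a consequence of treatment, so the overall rates are the right comparison.
So P(outcome | do(Campaign B)) is just the pooled rate for Campaign B: 138/360 = 0.383.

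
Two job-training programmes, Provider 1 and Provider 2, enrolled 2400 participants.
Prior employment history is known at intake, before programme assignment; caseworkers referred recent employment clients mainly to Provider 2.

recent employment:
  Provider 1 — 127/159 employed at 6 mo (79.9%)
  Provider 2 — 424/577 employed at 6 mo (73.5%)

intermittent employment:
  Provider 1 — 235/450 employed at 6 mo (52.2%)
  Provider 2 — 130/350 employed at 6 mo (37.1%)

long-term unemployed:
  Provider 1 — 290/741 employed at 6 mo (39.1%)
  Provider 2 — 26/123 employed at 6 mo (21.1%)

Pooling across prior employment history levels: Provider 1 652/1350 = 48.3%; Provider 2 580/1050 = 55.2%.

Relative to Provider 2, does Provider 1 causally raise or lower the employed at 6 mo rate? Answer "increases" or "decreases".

increases

Within every prior employment history level Provider 1 has the higher rate, yet pooled Provider 2 does — Simpson's reversal.
Prior employment history is set before the programme has any effect — it is not caused by the programme — and it independently drives the outcome. That makes it a confounder, so the causal comparison is within prior employment history levels.
Within each level — recent employment: 79.9% vs 73.5%; intermittent employment: 52.2% vs 37.1%; long-term unemployed: 39.1% vs 21.1% — Provider 1 is higher every time.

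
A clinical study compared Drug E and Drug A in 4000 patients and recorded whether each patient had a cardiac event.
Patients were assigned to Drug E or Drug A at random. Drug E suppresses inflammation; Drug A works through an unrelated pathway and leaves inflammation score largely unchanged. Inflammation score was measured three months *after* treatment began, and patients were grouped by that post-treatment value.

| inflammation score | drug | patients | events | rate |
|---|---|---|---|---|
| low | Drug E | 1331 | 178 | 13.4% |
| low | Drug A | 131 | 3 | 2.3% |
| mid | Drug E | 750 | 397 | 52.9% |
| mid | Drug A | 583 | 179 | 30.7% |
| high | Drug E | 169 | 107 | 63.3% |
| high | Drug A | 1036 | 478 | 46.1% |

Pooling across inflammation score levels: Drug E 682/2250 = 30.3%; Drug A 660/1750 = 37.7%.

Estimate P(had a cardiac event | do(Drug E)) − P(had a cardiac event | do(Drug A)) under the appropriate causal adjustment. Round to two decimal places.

Inflammation score lies on the pathway drug → inflammation score → outcome, so adjusting for it blocks the indirect effect. For the total causal effect of drug, use the unadjusted pooled rates.
The causal difference is the pooled difference: 0.303 − 0.377 = -0.074.

-0.07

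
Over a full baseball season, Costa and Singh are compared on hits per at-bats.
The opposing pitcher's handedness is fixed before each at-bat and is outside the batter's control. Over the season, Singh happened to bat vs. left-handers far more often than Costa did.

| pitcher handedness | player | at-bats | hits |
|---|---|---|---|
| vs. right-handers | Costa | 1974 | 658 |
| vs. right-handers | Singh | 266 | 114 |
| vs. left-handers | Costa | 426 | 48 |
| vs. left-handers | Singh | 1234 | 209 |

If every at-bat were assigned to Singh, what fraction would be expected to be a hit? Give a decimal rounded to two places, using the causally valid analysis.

Pitcher handedness satisfies the back-door criterion: it is not a descendant of the player, and it blocks the spurious path from player to outcome. Adjusting for it (i.e., using the within-pitcher handedness rates) gives the causal effect.
Standardising Singh to the population pitcher handedness mix: 0.574·114/266 + 0.426·209/1234 = 0.318.

0.32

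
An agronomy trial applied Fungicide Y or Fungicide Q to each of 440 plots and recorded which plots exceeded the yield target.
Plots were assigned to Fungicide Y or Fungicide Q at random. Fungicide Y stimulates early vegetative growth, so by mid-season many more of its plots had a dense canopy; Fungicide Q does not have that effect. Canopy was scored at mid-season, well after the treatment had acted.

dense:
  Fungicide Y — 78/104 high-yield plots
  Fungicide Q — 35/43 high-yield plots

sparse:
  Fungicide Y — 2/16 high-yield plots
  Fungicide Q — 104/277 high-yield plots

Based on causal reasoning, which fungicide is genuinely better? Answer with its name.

The mid-season canopy-specific comparison favours Fungicide Q throughout, but the pooled figures favour Fungicide Y. The question is whether to condition on mid-season canopy.
The distribution of mid-season canopy is itself part of what the fungicide does — it is an intermediate outcome. Holding it fixed would remove that part of the effect; the total effect is the pooled difference.
Pooled: Fungicide Y 66.7% vs Fungicide Q 43.4%; Fungicide Y is higher overall.

Fungicide Y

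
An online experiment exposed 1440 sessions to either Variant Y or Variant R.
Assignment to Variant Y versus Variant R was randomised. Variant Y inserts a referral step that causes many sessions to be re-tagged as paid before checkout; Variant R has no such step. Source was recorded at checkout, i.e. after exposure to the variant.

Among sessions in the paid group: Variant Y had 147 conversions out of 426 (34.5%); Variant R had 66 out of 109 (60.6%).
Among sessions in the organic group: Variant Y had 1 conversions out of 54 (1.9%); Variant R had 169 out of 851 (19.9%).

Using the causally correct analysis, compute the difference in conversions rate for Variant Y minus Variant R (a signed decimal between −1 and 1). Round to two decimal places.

+0.06

Traffic source lies on the pathway variant → traffic source → outcome, so adjusting for it blocks the indirect effect. For the total causal effect of variant, use the unadjusted pooled rates.
The causal difference is the pooled difference: 0.308 − 0.245 = +0.064.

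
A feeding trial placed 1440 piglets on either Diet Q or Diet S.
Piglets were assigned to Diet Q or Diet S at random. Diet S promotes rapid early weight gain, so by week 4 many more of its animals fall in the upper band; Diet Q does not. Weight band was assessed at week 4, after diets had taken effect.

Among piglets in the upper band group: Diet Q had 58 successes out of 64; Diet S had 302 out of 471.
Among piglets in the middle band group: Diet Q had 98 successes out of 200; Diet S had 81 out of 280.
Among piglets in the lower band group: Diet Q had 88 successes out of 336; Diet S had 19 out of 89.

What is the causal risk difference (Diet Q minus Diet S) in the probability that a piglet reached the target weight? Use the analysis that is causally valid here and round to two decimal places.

Because the diet influences week-4 weight band, week-4 weight band is a post-treatment mediator, not a confounder. Stratifying on it would bias the estimate; the causal effect is the crude pooled difference.
The causal difference is the pooled difference: 0.407 − 0.479 = -0.072.

-0.07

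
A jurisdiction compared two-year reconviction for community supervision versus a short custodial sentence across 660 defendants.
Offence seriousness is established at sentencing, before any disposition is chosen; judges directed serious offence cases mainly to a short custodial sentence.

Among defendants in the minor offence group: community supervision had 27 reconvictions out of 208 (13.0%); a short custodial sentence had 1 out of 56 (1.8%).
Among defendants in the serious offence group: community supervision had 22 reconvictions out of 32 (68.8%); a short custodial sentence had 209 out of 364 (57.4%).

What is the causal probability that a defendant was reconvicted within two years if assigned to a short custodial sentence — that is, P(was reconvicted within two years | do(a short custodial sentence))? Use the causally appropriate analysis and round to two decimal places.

Here offence seriousness is a common cause — it drives both which disposition a case falls under and the outcome. The crude comparison mixes populations; the stratum-specific rates are the causally relevant ones.
Standardising a short custodial sentence to the population offence seriousness mix: 0.400·1/56 + 0.600·209/364 = 0.352.

0.35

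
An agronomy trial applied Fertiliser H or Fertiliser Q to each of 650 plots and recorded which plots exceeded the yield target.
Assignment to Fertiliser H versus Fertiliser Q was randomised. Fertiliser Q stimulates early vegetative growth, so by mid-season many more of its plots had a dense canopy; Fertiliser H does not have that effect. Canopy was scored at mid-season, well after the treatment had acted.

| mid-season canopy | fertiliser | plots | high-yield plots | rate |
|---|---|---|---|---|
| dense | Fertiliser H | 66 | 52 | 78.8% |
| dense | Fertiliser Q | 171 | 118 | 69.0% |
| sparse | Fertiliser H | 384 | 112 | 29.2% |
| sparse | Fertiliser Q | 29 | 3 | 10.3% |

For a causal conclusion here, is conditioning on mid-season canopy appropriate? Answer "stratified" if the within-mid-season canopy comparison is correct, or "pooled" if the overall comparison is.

Because the fertiliser influences mid-season canopy, mid-season canopy is a post-treatment mediator, not a confounder. Stratifying on it would bias the estimate; the causal effect is the crude pooled difference.
Pooled: Fertiliser H 36.4% vs Fertiliser Q 60.5%; Fertiliser Q is higher overall.

pooled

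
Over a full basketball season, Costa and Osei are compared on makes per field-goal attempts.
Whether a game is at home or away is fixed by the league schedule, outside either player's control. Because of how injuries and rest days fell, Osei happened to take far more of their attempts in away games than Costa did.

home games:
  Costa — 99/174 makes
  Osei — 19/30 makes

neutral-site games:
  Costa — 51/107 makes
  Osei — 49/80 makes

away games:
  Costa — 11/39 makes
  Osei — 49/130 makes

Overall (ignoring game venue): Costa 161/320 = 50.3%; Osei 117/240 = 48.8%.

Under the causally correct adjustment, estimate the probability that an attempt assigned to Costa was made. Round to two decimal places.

Osei is higher inside every game venue stratum but Costa is higher in aggregate. Whether to stratify depends on how game venue relates to the player.
Nothing the player does changes game venue; the imbalance is an allocation artefact. With game venue also predicting the outcome, the pooled figure is confounded, and the within-stratum comparison is the causal one.
Standardising Costa to the population game venue mix: 0.364·99/174 + 0.334·51/107 + 0.302·11/39 = 0.452.

0.45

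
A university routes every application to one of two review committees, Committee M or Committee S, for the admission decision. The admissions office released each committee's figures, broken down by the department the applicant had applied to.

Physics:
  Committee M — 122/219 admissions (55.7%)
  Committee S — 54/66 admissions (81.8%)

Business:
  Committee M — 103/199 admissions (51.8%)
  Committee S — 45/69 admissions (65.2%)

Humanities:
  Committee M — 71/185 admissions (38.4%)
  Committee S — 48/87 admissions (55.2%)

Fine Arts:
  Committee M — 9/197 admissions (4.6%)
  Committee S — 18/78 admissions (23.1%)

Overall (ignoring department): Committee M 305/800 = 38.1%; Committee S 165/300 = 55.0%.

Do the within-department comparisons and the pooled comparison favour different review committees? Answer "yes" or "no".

Within each department level (Physics 55.7% vs 81.8%; Business 51.8% vs 65.2%; Humanities 38.4% vs 55.2%; Fine Arts 4.6% vs 23.1%), Committee S has the higher rate every time. Pooled: 38.1% vs 55.0% — Committee S has the higher rate overall. They agree.

no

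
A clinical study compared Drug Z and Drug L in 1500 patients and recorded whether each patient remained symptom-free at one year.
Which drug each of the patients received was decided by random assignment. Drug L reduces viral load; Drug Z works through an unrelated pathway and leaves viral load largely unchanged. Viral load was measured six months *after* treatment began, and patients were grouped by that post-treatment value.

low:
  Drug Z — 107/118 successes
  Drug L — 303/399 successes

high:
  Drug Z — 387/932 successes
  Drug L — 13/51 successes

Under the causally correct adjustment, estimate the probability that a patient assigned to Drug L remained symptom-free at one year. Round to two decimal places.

0.70

Viral load here is a post-treatment variable shaped by the drug; conditioning on it would introduce bias rather than remove it. The overall comparison is the causal one.
So P(outcome | do(Drug L)) is just the pooled rate for Drug L: 316/450 = 0.702.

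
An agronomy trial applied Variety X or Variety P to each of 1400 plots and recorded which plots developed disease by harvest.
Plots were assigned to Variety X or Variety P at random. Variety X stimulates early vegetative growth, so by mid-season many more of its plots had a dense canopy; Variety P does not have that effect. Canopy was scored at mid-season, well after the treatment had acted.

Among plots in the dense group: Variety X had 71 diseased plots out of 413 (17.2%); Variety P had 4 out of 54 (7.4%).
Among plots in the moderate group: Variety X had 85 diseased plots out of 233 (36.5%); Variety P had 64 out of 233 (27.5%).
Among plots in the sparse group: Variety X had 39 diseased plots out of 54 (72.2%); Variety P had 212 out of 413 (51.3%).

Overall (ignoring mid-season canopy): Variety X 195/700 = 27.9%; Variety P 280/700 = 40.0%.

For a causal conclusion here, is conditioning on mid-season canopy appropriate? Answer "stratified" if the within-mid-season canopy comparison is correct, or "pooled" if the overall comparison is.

The distribution of mid-season canopy is itself part of what the variety does — it is an intermediate outcome. Holding it fixed would remove that part of the effect; the total effect is the pooled difference.
Pooled: Variety X 27.9% vs Variety P 40.0%; Variety X is lower overall.

pooled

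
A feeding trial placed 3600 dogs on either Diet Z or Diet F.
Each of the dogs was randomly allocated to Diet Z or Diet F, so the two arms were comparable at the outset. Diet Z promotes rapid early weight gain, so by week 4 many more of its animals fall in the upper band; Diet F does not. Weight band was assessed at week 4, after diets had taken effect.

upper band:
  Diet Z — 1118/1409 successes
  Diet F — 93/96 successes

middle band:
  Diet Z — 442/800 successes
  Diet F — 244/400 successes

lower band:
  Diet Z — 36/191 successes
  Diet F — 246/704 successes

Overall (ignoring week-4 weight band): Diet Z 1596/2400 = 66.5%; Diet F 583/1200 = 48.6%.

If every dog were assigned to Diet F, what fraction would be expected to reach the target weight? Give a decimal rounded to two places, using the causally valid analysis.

0.49

Diet F is higher inside every week-4 weight band stratum but Diet Z is higher in aggregate. Whether to stratify depends on how week-4 weight band relates to the diet.
The distribution of week-4 weight band is itself part of what the diet does — it is an intermediate outcome. Holding it fixed would remove that part of the effect; the total effect is the pooled difference.
So P(outcome | do(Diet F)) is just the pooled rate for Diet F: 583/1200 = 0.486.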